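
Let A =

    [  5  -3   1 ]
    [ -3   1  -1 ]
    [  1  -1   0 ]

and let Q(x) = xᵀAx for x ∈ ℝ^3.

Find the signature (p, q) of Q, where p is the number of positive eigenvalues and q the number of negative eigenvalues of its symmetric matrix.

Row-reducing A symmetrically gives the diagonal entries 5, -4/5, 0.
So there are 1 positive, 1 negative, 1 zero pivots.

(1, 1)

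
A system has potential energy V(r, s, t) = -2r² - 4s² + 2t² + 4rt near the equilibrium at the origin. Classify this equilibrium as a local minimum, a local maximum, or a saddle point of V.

saddle point

The Hessian at the origin is H = [[-4, 0, 4], [0, -8, 0], [4, 0, 4]].
An LDLᵀ factorisation of H has diagonal entries -4, -8, 8.
That gives 1 positive, 2 negative pivots.
H is indefinite, so the origin is a saddle point.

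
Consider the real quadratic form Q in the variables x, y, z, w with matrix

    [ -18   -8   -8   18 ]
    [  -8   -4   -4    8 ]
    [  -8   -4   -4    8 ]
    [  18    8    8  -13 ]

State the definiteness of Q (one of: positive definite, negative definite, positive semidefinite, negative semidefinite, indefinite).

Symmetric row and column elimination reduces A to a congruent diagonal form with pivots -18, -4/9, 0, 5.
That gives 1 positive, 2 negative, 1 zero pivots.
Hence Q is indefinite.

indefinite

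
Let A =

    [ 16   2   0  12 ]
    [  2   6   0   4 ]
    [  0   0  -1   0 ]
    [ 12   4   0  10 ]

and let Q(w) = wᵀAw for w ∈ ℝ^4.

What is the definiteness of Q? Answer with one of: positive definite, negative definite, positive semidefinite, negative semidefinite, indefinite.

Congruent diagonalization of A (simultaneous row and column reduction) yields pivots 16, 23/4, -1, -2/23.
So there are 2 positive, 2 negative pivots.
Hence Q is indefinite.

indefinite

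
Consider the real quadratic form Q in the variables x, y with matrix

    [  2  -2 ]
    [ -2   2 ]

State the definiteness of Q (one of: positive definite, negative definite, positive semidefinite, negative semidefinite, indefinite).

positive semidefinite

For the 2×2 matrix [[2, -2], [-2, 2]]: det = 2·2 − (-2)² = 0, trace = 4.
det = 0 so one eigenvalue is zero; the form is semidefinite with the sign of the trace.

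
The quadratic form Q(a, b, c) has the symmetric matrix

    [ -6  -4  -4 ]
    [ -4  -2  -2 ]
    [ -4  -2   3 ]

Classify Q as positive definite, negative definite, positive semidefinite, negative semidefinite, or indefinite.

indefinite

Symmetric row and column elimination reduces A to a congruent diagonal form with pivots -6, 2/3, 5.
That gives 2 positive, 1 negative pivots.
Hence Q is indefinite.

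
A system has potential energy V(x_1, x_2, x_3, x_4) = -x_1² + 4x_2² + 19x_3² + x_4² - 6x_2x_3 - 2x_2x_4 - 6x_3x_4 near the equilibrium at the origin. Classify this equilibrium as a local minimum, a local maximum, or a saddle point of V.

The Hessian at the origin is H = [[-2, 0, 0, 0], [0, 8, -6, -2], [0, -6, 38, -6], [0, -2, -6, 2]].
Row-reducing H symmetrically gives the diagonal entries -2, 8, 67/2, -12/67.
So there are 2 positive, 2 negative pivots.
H is indefinite, so the origin is a saddle point.

saddle point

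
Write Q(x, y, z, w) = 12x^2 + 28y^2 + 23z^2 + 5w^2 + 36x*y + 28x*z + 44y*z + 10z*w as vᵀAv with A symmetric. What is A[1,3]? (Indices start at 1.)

The coefficient of x·z in Q is 28. For a symmetric A this equals A[1,3] + A[3,1] = 2·A[1,3].
So A[1,3] = 28/2 = 14.

14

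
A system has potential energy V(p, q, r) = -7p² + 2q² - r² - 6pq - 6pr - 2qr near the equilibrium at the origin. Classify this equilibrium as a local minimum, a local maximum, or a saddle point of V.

saddle point

The Hessian at the origin is H = [[-14, -6, -6], [-6, 4, -2], [-6, -2, -2]].
Congruent diagonalization of H (simultaneous row and column reduction) yields pivots -14, 46/7, 12/23.
Counting signs: 2 positive, 1 negative.
H is indefinite, so the origin is a saddle point.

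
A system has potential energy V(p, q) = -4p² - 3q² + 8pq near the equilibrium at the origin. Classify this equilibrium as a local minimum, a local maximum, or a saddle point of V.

saddle point

The Hessian at the origin is H = [[-8, 8], [8, -6]].
det H = -8·-6 − (8)² = -16 < 0, so H is indefinite.
Therefore the origin is a saddle point.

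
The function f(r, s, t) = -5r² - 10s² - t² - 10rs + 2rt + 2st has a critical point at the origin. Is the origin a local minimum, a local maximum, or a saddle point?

The Hessian at the origin is H = [[-10, -10, 2], [-10, -20, 2], [2, 2, -2]].
Symmetric row and column elimination reduces H to a congruent diagonal form with pivots -10, -10, -8/5.
Counting signs: 3 negative.
H is negative definite, so the origin is a strict local maximum.

local maximum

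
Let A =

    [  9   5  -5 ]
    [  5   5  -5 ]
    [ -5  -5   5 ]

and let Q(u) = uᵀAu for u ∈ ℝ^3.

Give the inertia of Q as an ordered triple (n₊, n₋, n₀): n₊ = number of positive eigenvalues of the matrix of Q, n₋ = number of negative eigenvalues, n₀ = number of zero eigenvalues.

(2, 0, 1)

Row-reducing A symmetrically gives the diagonal entries 9, 20/9, 0.
That gives 2 positive, 1 zero pivots.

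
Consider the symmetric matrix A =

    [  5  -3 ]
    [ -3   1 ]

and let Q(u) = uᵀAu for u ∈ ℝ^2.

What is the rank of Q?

Symmetric row and column elimination reduces A to a congruent diagonal form with pivots 5, -4/5.
That gives 1 positive, 1 negative pivots.
The rank is the number of nonzero pivots: 2.

2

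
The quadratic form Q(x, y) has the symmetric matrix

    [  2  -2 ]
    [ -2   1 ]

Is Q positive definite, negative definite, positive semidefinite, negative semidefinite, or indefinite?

For the 2×2 matrix [[2, -2], [-2, 1]]: det = 2·1 − (-2)² = -2, trace = 3.
det < 0 so the eigenvalues have opposite signs; the form is indefinite.

indefinite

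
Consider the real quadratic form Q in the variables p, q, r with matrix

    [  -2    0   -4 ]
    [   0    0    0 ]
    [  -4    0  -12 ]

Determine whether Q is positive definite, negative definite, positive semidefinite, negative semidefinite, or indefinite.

Symmetric row and column elimination reduces A to a congruent diagonal form with pivots -2, 0, -4.
That gives 2 negative, 1 zero pivots.
Hence Q is negative semidefinite.

negative semidefinite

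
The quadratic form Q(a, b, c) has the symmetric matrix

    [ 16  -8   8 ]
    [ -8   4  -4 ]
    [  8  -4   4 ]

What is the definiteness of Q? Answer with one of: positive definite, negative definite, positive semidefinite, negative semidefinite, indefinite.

positive semidefinite

Row-reducing A symmetrically gives the diagonal entries 16, 0, 0.
So there are 1 positive, 2 zero pivots.
Hence Q is positive semidefinite.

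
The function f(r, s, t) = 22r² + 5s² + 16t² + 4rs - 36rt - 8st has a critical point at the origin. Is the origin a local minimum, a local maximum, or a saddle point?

The Hessian at the origin is H = [[44, 4, -36], [4, 10, -8], [-36, -8, 32]].
Congruent diagonalization of H (simultaneous row and column reduction) yields pivots 44, 106/11, 12/53.
That gives 3 positive pivots.
H is positive definite, so the origin is a strict local minimum.

local minimum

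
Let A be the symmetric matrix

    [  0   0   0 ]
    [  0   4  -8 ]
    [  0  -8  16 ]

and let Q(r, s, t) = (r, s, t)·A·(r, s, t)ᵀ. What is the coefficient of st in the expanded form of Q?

The coefficient of st is A[2,3] + A[3,2] = 2·(-8) = -16.

-16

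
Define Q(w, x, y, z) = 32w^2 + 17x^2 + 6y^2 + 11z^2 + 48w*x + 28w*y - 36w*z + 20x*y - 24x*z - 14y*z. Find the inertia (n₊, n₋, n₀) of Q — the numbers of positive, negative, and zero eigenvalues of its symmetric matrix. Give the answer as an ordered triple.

Write A = [[32, 24, 14, -18], [24, 17, 10, -12], [14, 10, 6, -7], [-18, -12, -7, 11]].
An LDLᵀ factorisation of A has diagonal entries 32, -1, 1/8, 3.
So there are 3 positive, 1 negative pivots.

(3, 1, 0)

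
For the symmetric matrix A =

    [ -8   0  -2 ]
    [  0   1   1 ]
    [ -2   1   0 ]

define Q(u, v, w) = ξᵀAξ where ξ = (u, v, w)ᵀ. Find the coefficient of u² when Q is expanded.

The coefficient of u² is the diagonal entry A[1,1] = -8.

-8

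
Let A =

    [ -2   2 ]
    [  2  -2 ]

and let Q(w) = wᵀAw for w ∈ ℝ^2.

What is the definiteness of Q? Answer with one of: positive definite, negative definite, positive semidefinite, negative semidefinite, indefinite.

negative semidefinite

For the 2×2 matrix [[-2, 2], [2, -2]]: det = -2·-2 − (2)² = 0, trace = -4.
det = 0 so one eigenvalue is zero; the form is semidefinite with the sign of the trace.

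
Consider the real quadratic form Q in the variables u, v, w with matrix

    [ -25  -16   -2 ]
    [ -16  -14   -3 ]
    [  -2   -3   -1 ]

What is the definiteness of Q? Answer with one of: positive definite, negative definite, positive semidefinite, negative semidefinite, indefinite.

Applying the same elementary operations to the rows and columns of A produces a congruent diagonal matrix with entries -25, -94/25, -5/94.
Counting signs: 3 negative.
Hence Q is negative definite.

negative definite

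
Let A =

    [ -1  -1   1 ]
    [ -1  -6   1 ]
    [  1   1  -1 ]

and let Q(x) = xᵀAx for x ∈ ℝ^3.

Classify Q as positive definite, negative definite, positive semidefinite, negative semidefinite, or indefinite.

negative semidefinite

Congruent diagonalization of A (simultaneous row and column reduction) yields pivots -1, -5, 0.
So there are 2 negative, 1 zero pivots.
Hence Q is negative semidefinite.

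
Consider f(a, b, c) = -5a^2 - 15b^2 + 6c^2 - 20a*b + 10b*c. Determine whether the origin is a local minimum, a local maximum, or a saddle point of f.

The Hessian at the origin is H = [[-10, -20, 0], [-20, -30, 10], [0, 10, 12]].
Symmetric row and column elimination reduces H to a congruent diagonal form with pivots -10, 10, 2.
Counting signs: 2 positive, 1 negative.
H is indefinite, so the origin is a saddle point.

saddle point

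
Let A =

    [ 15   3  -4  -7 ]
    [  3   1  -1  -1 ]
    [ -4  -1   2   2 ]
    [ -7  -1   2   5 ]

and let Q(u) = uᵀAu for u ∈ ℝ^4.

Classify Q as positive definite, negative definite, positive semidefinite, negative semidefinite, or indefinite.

positive definite

An LDLᵀ factorisation of A has diagonal entries 15, 2/5, 5/6, 6/5.
That gives 4 positive pivots.
Hence Q is positive definite.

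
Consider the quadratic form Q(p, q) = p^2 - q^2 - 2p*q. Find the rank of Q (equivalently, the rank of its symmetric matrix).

2

The symmetric matrix is A = [[1, -1], [-1, -1]].
Row-reducing A symmetrically gives the diagonal entries 1, -2.
So there are 1 positive, 1 negative pivots.
The rank is the number of nonzero pivots: 2.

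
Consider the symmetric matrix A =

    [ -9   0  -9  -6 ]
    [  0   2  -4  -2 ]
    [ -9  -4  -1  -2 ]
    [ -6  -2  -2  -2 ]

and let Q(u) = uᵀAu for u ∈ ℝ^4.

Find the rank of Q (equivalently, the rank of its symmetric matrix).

Row-reducing A symmetrically gives the diagonal entries -9, 2, 0, 0.
Counting signs: 1 positive, 1 negative, 2 zero.
The rank is the number of nonzero pivots: 2.

2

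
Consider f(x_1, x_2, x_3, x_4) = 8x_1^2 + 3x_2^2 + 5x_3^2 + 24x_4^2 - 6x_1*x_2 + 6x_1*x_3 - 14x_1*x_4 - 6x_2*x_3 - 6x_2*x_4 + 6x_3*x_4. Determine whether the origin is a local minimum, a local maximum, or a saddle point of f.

The Hessian at the origin is H = [[16, -6, 6, -14], [-6, 6, -6, -6], [6, -6, 10, 6], [-14, -6, 6, 48]].
Applying the same elementary operations to the rows and columns of H produces a congruent diagonal matrix with entries 16, 15/4, 4, 2.
Counting signs: 4 positive.
H is positive definite, so the origin is a strict local minimum.

local minimum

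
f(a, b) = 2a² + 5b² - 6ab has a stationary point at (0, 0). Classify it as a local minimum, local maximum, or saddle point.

The Hessian at the origin is H = [[4, -6], [-6, 10]].
det H = 4·10 − (-6)² = 4 > 0 and H[1,1] = 4 > 0, so H is positive definite.
Therefore the origin is a local minimum.

local minimum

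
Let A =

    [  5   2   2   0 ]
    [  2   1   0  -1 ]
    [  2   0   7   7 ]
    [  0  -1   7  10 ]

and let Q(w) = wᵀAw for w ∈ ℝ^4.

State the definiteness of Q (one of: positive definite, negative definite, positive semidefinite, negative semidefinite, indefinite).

positive definite

Leading principal minors: Δ_1 = 5, Δ_2 = 1, Δ_3 = 3, Δ_4 = 6.
All leading principal minors are positive, so by Sylvester's criterion Q is positive definite.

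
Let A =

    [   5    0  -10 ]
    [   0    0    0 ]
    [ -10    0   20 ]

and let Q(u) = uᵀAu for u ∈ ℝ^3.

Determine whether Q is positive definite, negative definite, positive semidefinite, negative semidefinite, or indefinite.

Row-reducing A symmetrically gives the diagonal entries 5, 0, 0.
So there are 1 positive, 2 zero pivots.
Hence Q is positive semidefinite.

positive semidefinite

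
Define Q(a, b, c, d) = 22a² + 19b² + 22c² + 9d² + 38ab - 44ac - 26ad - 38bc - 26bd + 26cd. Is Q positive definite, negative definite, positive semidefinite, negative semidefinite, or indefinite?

The symmetric matrix is A = [[22, 19, -22, -13], [19, 19, -19, -13], [-22, -19, 22, 13], [-13, -13, 13, 9]].
Congruent diagonalization of A (simultaneous row and column reduction) yields pivots 22, 57/22, 0, 2/19.
That gives 3 positive, 1 zero pivots.
Hence Q is positive semidefinite.

positive semidefinite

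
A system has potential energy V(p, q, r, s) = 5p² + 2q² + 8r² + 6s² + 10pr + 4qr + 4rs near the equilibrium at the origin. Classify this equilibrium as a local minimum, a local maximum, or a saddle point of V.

local minimum

The Hessian at the origin is H = [[10, 0, 10, 0], [0, 4, 4, 0], [10, 4, 16, 4], [0, 0, 4, 12]].
Row-reducing H symmetrically gives the diagonal entries 10, 4, 2, 4.
So there are 4 positive pivots.
H is positive definite, so the origin is a strict local minimum.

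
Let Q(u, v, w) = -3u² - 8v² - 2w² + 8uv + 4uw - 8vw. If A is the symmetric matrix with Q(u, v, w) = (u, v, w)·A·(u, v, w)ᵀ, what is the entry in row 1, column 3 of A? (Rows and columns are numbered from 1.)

The coefficient of u·w in Q is 4. For a symmetric A this equals A[1,3] + A[3,1] = 2·A[1,3].
So A[1,3] = 4/2 = 2.

2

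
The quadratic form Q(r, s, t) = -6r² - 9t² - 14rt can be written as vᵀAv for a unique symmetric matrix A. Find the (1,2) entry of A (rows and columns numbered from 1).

The coefficient of r·s in Q is 0. For a symmetric A this equals A[1,2] + A[2,1] = 2·A[1,2].
So A[1,2] = 0/2 = 0.

0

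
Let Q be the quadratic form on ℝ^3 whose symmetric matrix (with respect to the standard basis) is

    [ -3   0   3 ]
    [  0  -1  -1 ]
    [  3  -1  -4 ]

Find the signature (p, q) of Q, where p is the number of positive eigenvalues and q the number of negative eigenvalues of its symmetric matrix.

(0, 2)

Applying the same elementary operations to the rows and columns of A produces a congruent diagonal matrix with entries -3, -1, 0.
That gives 2 negative, 1 zero pivots.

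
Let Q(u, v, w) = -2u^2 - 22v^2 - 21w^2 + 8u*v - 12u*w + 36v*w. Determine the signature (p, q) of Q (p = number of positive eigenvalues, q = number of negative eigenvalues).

(0, 3)

The associated matrix is A = [[-2, 4, -6], [4, -22, 18], [-6, 18, -21]].
Congruent diagonalization of A (simultaneous row and column reduction) yields pivots -2, -14, -3/7.
Counting signs: 3 negative.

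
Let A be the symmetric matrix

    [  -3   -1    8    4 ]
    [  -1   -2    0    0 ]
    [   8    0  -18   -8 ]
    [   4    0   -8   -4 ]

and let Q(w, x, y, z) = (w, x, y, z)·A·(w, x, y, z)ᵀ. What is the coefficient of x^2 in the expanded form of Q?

The coefficient of x^2 is the diagonal entry A[2,2] = -2.

-2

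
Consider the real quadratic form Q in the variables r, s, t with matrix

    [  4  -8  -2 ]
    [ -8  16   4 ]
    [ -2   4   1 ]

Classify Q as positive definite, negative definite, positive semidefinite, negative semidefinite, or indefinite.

positive semidefinite

Symmetric row and column elimination reduces A to a congruent diagonal form with pivots 4, 0, 0.
That gives 1 positive, 2 zero pivots.
Hence Q is positive semidefinite.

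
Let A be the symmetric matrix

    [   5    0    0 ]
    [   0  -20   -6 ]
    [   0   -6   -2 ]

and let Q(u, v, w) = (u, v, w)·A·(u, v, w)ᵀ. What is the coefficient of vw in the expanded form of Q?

-12

The coefficient of vw is A[2,3] + A[3,2] = 2·(-6) = -12.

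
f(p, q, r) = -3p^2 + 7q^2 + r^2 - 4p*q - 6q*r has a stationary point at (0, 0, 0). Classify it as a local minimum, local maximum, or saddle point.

The Hessian at the origin is H = [[-6, -4, 0], [-4, 14, -6], [0, -6, 2]].
Row-reducing H symmetrically gives the diagonal entries -6, 50/3, -4/25.
So there are 1 positive, 2 negative pivots.
H is indefinite, so the origin is a saddle point.

saddle point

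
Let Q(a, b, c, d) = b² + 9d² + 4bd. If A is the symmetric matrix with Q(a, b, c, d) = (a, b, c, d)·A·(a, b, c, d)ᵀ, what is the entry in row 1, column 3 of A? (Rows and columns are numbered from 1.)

The coefficient of a·c in Q is 0. For a symmetric A this equals A[1,3] + A[3,1] = 2·A[1,3].
So A[1,3] = 0/2 = 0.

0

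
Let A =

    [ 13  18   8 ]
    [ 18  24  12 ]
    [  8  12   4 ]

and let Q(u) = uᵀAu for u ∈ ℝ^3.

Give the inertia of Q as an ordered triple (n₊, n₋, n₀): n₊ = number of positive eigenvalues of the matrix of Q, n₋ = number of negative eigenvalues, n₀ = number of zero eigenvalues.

(1, 1, 1)

Symmetric row and column elimination reduces A to a congruent diagonal form with pivots 13, -12/13, 0.
Counting signs: 1 positive, 1 negative, 1 zero.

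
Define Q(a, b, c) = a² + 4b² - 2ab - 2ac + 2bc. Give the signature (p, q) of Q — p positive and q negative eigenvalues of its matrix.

(2, 1)

The associated matrix is A = [[1, -1, -1], [-1, 4, 1], [-1, 1, 0]].
Symmetric row and column elimination reduces A to a congruent diagonal form with pivots 1, 3, -1.
Counting signs: 2 positive, 1 negative.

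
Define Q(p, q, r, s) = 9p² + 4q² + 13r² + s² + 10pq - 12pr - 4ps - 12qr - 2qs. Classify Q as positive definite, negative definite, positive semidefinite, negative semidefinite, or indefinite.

The symmetric matrix of Q is A = [[9, 5, -6, -2], [5, 4, -6, -1], [-6, -6, 13, 0], [-2, -1, 0, 1]].
Leading principal minors: Δ_1 = 9, Δ_2 = 11, Δ_3 = 35, Δ_4 = 6.
All leading principal minors are positive, so by Sylvester's criterion Q is positive definite.

positive definite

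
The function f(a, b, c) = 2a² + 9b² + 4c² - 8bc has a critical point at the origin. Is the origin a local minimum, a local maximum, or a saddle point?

The Hessian at the origin is H = [[4, 0, 0], [0, 18, -8], [0, -8, 8]].
Row-reducing H symmetrically gives the diagonal entries 4, 18, 40/9.
That gives 3 positive pivots.
H is positive definite, so the origin is a strict local minimum.

local minimum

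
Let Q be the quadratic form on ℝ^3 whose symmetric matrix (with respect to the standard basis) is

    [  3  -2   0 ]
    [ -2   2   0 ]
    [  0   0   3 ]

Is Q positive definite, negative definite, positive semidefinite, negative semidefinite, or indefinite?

positive definite

Leading principal minors: Δ_1 = 3, Δ_2 = 2, Δ_3 = 6.
All leading principal minors are positive, so by Sylvester's criterion Q is positive definite.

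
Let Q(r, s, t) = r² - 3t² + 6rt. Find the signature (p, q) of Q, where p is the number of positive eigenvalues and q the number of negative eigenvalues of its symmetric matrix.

The associated matrix is A = [[1, 0, 3], [0, 0, 0], [3, 0, -3]].
Row-reducing A symmetrically gives the diagonal entries 1, 0, -12.
That gives 1 positive, 1 negative, 1 zero pivots.

(1, 1)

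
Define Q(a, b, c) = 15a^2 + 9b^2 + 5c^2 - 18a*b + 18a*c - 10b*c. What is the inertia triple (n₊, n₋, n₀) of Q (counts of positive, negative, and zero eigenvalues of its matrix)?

(2, 1, 0)

The associated matrix is A = [[15, -9, 9], [-9, 9, -5], [9, -5, 5]].
Applying the same elementary operations to the rows and columns of A produces a congruent diagonal matrix with entries 15, 18/5, -4/9.
Counting signs: 2 positive, 1 negative.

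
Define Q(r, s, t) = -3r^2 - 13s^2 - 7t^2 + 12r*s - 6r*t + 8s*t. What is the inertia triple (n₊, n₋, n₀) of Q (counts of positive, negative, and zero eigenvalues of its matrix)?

Write A = [[-3, 6, -3], [6, -13, 4], [-3, 4, -7]].
Row-reducing A symmetrically gives the diagonal entries -3, -1, 0.
Counting signs: 2 negative, 1 zero.

(0, 2, 1)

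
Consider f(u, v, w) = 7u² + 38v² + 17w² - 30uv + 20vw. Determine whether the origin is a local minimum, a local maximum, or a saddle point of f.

The Hessian at the origin is H = [[14, -30, 0], [-30, 76, 20], [0, 20, 34]].
Row-reducing H symmetrically gives the diagonal entries 14, 82/7, -6/41.
Counting signs: 2 positive, 1 negative.
H is indefinite, so the origin is a saddle point.

saddle point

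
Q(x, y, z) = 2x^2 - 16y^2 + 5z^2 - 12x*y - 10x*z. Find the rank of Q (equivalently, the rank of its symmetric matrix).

3

The symmetric matrix is A = [[2, -6, -5], [-6, -16, 0], [-5, 0, 5]].
Applying the same elementary operations to the rows and columns of A produces a congruent diagonal matrix with entries 2, -34, -15/17.
That gives 1 positive, 2 negative pivots.
The rank is the number of nonzero pivots: 3.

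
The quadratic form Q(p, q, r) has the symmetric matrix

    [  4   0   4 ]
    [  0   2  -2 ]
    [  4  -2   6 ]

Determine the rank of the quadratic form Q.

2

Applying the same elementary operations to the rows and columns of A produces a congruent diagonal matrix with entries 4, 2, 0.
That gives 2 positive, 1 zero pivots.
The rank is the number of nonzero pivots: 2.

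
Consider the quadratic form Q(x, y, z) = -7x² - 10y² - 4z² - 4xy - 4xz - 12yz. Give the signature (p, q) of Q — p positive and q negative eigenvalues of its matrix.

The symmetric matrix is A = [[-7, -2, -2], [-2, -10, -6], [-2, -6, -4]].
Symmetric row and column elimination reduces A to a congruent diagonal form with pivots -7, -66/7, -10/33.
So there are 3 negative pivots.

(0, 3)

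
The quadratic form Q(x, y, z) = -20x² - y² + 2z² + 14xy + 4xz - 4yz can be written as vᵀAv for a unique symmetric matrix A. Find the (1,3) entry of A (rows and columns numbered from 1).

2

The coefficient of x·z in Q is 4. For a symmetric A this equals A[1,3] + A[3,1] = 2·A[1,3].
So A[1,3] = 4/2 = 2.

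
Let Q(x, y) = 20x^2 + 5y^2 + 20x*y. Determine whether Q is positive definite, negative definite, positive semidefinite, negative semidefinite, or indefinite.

positive semidefinite

Write A = [[20, 10], [10, 5]].
Row-reducing A symmetrically gives the diagonal entries 20, 0.
So there are 1 positive, 1 zero pivots.
Hence Q is positive semidefinite.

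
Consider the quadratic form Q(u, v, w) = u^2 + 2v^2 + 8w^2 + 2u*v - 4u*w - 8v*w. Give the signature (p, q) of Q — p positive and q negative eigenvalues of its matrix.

The associated matrix is A = [[1, 1, -2], [1, 2, -4], [-2, -4, 8]].
Applying the same elementary operations to the rows and columns of A produces a congruent diagonal matrix with entries 1, 1, 0.
So there are 2 positive, 1 zero pivots.

(2, 0)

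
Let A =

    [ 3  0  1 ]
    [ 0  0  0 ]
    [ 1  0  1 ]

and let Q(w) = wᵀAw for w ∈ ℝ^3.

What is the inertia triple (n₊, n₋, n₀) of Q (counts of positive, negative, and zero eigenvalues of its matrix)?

(2, 0, 1)

Congruent diagonalization of A (simultaneous row and column reduction) yields pivots 3, 0, 2/3.
That gives 2 positive, 1 zero pivots.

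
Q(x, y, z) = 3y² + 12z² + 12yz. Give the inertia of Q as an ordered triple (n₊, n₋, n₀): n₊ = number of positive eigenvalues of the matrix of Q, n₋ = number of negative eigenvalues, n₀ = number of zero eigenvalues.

The associated matrix is A = [[0, 0, 0], [0, 3, 6], [0, 6, 12]].
Symmetric row and column elimination reduces A to a congruent diagonal form with pivots 0, 3, 0.
Counting signs: 1 positive, 2 zero.

(1, 0, 2)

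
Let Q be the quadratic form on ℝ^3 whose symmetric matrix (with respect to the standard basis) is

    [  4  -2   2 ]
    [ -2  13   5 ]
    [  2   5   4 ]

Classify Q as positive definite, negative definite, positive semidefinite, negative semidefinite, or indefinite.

Applying the same elementary operations to the rows and columns of A produces a congruent diagonal matrix with entries 4, 12, 0.
That gives 2 positive, 1 zero pivots.
Hence Q is positive semidefinite.

positive semidefinite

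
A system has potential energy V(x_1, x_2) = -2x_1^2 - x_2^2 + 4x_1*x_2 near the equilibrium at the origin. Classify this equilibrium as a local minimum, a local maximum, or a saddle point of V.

saddle point

The Hessian at the origin is H = [[-4, 4], [4, -2]].
det H = -4·-2 − (4)² = -8 < 0, so H is indefinite.
Therefore the origin is a saddle point.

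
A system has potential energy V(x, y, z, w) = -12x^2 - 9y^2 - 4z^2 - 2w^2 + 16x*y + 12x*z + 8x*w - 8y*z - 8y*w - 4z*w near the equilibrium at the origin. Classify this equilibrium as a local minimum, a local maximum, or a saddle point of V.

local maximum

The Hessian at the origin is H = [[-24, 16, 12, 8], [16, -18, -8, -8], [12, -8, -8, -4], [8, -8, -4, -4]].
Congruent diagonalization of H (simultaneous row and column reduction) yields pivots -24, -22/3, -2, -4/11.
That gives 4 negative pivots.
H is negative definite, so the origin is a strict local maximum.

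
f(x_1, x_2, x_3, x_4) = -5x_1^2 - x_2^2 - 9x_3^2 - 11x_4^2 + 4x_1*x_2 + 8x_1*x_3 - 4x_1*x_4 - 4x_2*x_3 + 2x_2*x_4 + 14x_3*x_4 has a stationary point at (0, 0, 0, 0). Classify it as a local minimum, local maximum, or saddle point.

local maximum

The Hessian at the origin is H = [[-10, 4, 8, -4], [4, -2, -4, 2], [8, -4, -18, 14], [-4, 2, 14, -22]].
Row-reducing H symmetrically gives the diagonal entries -10, -2/5, -10, -10.
That gives 4 negative pivots.
H is negative definite, so the origin is a strict local maximum.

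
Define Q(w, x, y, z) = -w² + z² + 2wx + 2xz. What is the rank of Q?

2

The symmetric matrix is A = [[-1, 1, 0, 0], [1, 0, 0, 1], [0, 0, 0, 0], [0, 1, 0, 1]].
Row-reducing A symmetrically gives the diagonal entries -1, 1, 0, 0.
Counting signs: 1 positive, 1 negative, 2 zero.
The rank is the number of nonzero pivots: 2.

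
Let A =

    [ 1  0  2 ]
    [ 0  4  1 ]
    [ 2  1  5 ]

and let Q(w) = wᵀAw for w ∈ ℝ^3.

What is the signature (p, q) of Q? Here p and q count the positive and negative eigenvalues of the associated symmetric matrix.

An LDLᵀ factorisation of A has diagonal entries 1, 4, 3/4.
That gives 3 positive pivots.

(3, 0)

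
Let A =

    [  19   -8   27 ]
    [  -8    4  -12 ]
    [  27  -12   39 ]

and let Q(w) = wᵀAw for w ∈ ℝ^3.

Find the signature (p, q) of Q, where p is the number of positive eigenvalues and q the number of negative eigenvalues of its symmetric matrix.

(2, 0)

Symmetric row and column elimination reduces A to a congruent diagonal form with pivots 19, 12/19, 0.
Counting signs: 2 positive, 1 zero.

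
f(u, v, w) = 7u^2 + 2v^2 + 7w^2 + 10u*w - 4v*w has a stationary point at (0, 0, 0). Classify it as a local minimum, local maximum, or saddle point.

local minimum

The Hessian at the origin is H = [[14, 0, 10], [0, 4, -4], [10, -4, 14]].
Applying the same elementary operations to the rows and columns of H produces a congruent diagonal matrix with entries 14, 4, 20/7.
That gives 3 positive pivots.
H is positive definite, so the origin is a strict local minimum.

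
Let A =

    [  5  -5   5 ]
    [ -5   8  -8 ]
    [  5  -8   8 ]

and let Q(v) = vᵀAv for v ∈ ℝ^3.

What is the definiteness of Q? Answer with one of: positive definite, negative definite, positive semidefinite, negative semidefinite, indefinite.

positive semidefinite

Symmetric row and column elimination reduces A to a congruent diagonal form with pivots 5, 3, 0.
That gives 2 positive, 1 zero pivots.
Hence Q is positive semidefinite.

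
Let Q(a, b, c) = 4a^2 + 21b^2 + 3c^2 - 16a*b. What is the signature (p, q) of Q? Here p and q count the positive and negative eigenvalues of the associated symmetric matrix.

Write A = [[4, -8, 0], [-8, 21, 0], [0, 0, 3]].
Congruent diagonalization of A (simultaneous row and column reduction) yields pivots 4, 5, 3.
So there are 3 positive pivots.

(3, 0)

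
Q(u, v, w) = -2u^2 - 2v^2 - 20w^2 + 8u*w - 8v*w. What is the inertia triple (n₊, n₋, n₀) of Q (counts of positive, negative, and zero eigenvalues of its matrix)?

The associated matrix is A = [[-2, 0, 4], [0, -2, -4], [4, -4, -20]].
Congruent diagonalization of A (simultaneous row and column reduction) yields pivots -2, -2, -4.
Counting signs: 3 negative.

(0, 3, 0)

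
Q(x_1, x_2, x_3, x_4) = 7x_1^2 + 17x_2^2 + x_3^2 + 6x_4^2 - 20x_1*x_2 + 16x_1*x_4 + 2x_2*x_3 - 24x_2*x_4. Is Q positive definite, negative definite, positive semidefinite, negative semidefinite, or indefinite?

The symmetric matrix is A = [[7, -10, 0, 8], [-10, 17, 1, -12], [0, 1, 1, 0], [8, -12, 0, 6]].
An LDLᵀ factorisation of A has diagonal entries 7, 19/7, 12/19, -10/3.
So there are 3 positive, 1 negative pivots.
Hence Q is indefinite.

indefinite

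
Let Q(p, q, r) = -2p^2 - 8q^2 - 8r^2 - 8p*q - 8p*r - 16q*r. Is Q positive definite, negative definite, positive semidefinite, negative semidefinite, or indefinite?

negative semidefinite

Write A = [[-2, -4, -4], [-4, -8, -8], [-4, -8, -8]].
Row-reducing A symmetrically gives the diagonal entries -2, 0, 0.
That gives 1 negative, 2 zero pivots.
Hence Q is negative semidefinite.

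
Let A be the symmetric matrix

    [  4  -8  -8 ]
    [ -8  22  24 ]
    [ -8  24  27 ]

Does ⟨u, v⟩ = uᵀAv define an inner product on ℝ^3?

yes

Leading principal minors: Δ_1 = 4, Δ_2 = 24, Δ_3 = 8.
All leading principal minors are positive, so by Sylvester's criterion Q is positive definite.
⟨·,·⟩ is an inner product exactly when A is positive definite.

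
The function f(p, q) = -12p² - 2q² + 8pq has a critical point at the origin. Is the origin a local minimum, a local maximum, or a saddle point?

The Hessian at the origin is H = [[-24, 8], [8, -4]].
det H = -24·-4 − (8)² = 32 > 0 and H[1,1] = -24 < 0, so H is negative definite.
Therefore the origin is a local maximum.

local maximum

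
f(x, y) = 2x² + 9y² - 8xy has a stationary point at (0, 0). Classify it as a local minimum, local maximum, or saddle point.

local minimum

The Hessian at the origin is H = [[4, -8], [-8, 18]].
det H = 4·18 − (-8)² = 8 > 0 and H[1,1] = 4 > 0, so H is positive definite.
Therefore the origin is a local minimum.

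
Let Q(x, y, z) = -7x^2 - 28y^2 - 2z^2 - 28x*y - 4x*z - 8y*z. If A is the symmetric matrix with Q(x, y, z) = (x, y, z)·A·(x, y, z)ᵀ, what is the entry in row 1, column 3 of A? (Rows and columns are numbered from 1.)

-2

The coefficient of x·z in Q is -4. For a symmetric A this equals A[1,3] + A[3,1] = 2·A[1,3].
So A[1,3] = -4/2 = -2.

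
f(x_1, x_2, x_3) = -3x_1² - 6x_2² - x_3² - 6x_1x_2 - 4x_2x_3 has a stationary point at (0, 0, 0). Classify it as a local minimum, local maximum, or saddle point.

saddle point

The Hessian at the origin is H = [[-6, -6, 0], [-6, -12, -4], [0, -4, -2]].
An LDLᵀ factorisation of H has diagonal entries -6, -6, 2/3.
So there are 1 positive, 2 negative pivots.
H is indefinite, so the origin is a saddle point.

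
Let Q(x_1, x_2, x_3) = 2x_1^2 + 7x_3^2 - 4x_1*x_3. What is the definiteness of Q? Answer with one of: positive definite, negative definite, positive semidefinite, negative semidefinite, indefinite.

Write A = [[2, 0, -2], [0, 0, 0], [-2, 0, 7]].
Applying the same elementary operations to the rows and columns of A produces a congruent diagonal matrix with entries 2, 0, 5.
So there are 2 positive, 1 zero pivots.
Hence Q is positive semidefinite.

positive semidefinite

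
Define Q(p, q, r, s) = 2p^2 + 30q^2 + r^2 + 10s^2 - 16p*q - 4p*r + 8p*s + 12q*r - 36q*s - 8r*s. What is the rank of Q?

3

The symmetric matrix is A = [[2, -8, -2, 4], [-8, 30, 6, -18], [-2, 6, 1, -4], [4, -18, -4, 10]].
Symmetric row and column elimination reduces A to a congruent diagonal form with pivots 2, -2, 1, 0.
Counting signs: 2 positive, 1 negative, 1 zero.
The rank is the number of nonzero pivots: 3.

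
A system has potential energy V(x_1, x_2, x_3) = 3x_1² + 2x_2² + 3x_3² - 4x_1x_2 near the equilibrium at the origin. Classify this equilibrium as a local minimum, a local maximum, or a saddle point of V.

local minimum

The Hessian at the origin is H = [[6, -4, 0], [-4, 4, 0], [0, 0, 6]].
Congruent diagonalization of H (simultaneous row and column reduction) yields pivots 6, 4/3, 6.
Counting signs: 3 positive.
H is positive definite, so the origin is a strict local minimum.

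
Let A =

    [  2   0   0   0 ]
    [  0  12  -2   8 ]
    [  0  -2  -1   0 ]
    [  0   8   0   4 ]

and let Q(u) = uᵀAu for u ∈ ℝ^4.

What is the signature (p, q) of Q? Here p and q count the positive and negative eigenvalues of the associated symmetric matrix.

Symmetric row and column elimination reduces A to a congruent diagonal form with pivots 2, 12, -4/3, 0.
Counting signs: 2 positive, 1 negative, 1 zero.

(2, 1)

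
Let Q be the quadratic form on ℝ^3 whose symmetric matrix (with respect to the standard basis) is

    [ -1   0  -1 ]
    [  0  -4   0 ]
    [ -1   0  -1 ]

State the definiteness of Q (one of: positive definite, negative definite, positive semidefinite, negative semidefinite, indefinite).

Symmetric row and column elimination reduces A to a congruent diagonal form with pivots -1, -4, 0.
So there are 2 negative, 1 zero pivots.
Hence Q is negative semidefinite.

negative semidefinite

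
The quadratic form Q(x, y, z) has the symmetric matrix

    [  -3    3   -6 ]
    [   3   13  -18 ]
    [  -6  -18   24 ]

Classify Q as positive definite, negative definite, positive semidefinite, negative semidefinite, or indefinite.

indefinite

Applying the same elementary operations to the rows and columns of A produces a congruent diagonal matrix with entries -3, 16, 0.
Counting signs: 1 positive, 1 negative, 1 zero.
Hence Q is indefinite.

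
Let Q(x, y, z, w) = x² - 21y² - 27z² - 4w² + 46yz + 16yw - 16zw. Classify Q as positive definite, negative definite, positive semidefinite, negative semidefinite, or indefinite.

indefinite

The symmetric matrix is A = [[1, 0, 0, 0], [0, -21, 23, 8], [0, 23, -27, -8], [0, 8, -8, -4]].
Congruent diagonalization of A (simultaneous row and column reduction) yields pivots 1, -21, -38/21, -12/19.
That gives 1 positive, 3 negative pivots.
Hence Q is indefinite.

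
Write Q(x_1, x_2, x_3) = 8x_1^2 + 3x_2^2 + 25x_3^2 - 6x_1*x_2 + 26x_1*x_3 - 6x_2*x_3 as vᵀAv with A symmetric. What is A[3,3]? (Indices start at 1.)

25

The coefficient of x_3^2 in Q is 25, and that is exactly A[3,3].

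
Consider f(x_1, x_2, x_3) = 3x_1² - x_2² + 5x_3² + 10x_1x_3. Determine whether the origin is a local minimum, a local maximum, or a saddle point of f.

saddle point

The Hessian at the origin is H = [[6, 0, 10], [0, -2, 0], [10, 0, 10]].
Symmetric row and column elimination reduces H to a congruent diagonal form with pivots 6, -2, -20/3.
Counting signs: 1 positive, 2 negative.
H is indefinite, so the origin is a saddle point.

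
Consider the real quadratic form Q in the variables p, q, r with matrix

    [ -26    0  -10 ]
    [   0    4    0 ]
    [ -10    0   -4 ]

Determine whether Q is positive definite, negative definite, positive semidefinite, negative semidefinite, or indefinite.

Congruent diagonalization of A (simultaneous row and column reduction) yields pivots -26, 4, -2/13.
Counting signs: 1 positive, 2 negative.
Hence Q is indefinite.

indefinite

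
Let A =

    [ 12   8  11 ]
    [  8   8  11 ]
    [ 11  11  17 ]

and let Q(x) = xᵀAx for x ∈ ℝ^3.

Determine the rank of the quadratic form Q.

3

Symmetric row and column elimination reduces A to a congruent diagonal form with pivots 12, 8/3, 15/8.
Counting signs: 3 positive.
The rank is the number of nonzero pivots: 3.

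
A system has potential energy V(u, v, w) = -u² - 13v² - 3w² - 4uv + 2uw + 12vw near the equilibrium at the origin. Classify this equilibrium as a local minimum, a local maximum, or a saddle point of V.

The Hessian at the origin is H = [[-2, -4, 2], [-4, -26, 12], [2, 12, -6]].
An LDLᵀ factorisation of H has diagonal entries -2, -18, -4/9.
So there are 3 negative pivots.
H is negative definite, so the origin is a strict local maximum.

local maximum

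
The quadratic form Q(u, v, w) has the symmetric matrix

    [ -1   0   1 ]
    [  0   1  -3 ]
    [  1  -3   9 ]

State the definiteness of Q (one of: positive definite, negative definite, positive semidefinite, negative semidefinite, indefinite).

indefinite

An LDLᵀ factorisation of A has diagonal entries -1, 1, 1.
Counting signs: 2 positive, 1 negative.
Hence Q is indefinite.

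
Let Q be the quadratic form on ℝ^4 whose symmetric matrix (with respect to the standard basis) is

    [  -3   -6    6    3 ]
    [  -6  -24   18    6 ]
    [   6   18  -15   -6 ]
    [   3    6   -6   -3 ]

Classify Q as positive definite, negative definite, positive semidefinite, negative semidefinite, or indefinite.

Row-reducing A symmetrically gives the diagonal entries -3, -12, 0, 0.
So there are 2 negative, 2 zero pivots.
Hence Q is negative semidefinite.

negative semidefinite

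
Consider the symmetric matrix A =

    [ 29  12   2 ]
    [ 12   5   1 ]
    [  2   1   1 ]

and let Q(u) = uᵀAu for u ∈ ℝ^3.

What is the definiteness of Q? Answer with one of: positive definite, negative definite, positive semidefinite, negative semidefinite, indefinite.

positive semidefinite

Applying the same elementary operations to the rows and columns of A produces a congruent diagonal matrix with entries 29, 1/29, 0.
Counting signs: 2 positive, 1 zero.
Hence Q is positive semidefinite.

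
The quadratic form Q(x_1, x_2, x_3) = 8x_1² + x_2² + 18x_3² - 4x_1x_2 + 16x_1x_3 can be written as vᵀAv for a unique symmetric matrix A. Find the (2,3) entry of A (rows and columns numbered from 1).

0

The coefficient of x_2·x_3 in Q is 0. For a symmetric A this equals A[2,3] + A[3,2] = 2·A[2,3].
So A[2,3] = 0/2 = 0.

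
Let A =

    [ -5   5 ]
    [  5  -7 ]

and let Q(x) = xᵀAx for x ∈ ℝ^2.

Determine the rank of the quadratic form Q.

An LDLᵀ factorisation of A has diagonal entries -5, -2.
So there are 2 negative pivots.
The rank is the number of nonzero pivots: 2.

2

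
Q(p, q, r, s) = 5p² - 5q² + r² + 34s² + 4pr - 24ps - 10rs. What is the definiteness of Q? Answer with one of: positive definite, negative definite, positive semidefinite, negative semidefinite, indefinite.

indefinite

Write A = [[5, 0, 2, -12], [0, -5, 0, 0], [2, 0, 1, -5], [-12, 0, -5, 34]].
Symmetric row and column elimination reduces A to a congruent diagonal form with pivots 5, -5, 1/5, 5.
That gives 3 positive, 1 negative pivots.
Hence Q is indefinite.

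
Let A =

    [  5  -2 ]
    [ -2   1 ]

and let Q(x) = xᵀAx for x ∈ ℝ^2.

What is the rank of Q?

2

An LDLᵀ factorisation of A has diagonal entries 5, 1/5.
So there are 2 positive pivots.
The rank is the number of nonzero pivots: 2.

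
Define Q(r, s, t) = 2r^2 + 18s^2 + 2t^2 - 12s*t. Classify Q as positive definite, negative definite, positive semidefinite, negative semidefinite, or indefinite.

The associated matrix is A = [[2, 0, 0], [0, 18, -6], [0, -6, 2]].
Congruent diagonalization of A (simultaneous row and column reduction) yields pivots 2, 18, 0.
Counting signs: 2 positive, 1 zero.
Hence Q is positive semidefinite.

positive semidefinite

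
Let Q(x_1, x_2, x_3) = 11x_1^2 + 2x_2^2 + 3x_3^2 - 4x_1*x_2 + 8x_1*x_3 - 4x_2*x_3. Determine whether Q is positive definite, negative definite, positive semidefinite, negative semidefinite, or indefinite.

positive definite

The symmetric matrix of Q is A = [[11, -2, 4], [-2, 2, -2], [4, -2, 3]].
Leading principal minors: Δ_1 = 11, Δ_2 = 18, Δ_3 = 10.
All leading principal minors are positive, so by Sylvester's criterion Q is positive definite.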